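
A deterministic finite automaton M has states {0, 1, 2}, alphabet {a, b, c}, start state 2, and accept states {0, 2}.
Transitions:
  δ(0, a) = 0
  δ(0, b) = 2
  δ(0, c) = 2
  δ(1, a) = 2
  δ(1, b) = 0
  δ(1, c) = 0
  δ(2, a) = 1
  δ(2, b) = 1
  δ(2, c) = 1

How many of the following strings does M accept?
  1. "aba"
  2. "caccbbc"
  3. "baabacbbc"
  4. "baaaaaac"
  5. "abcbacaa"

"aba": accepted
"caccbbc": accepted
"baabacbbc": accepted
"baaaaaac": accepted
"abcbacaa": rejected

4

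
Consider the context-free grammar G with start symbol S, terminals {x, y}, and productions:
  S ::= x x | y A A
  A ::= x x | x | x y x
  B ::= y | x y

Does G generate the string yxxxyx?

S ⇒ yAA ⇒ yxxA ⇒ yxxxyx

yes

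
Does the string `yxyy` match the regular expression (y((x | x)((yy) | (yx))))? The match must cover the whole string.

yes

Split as y·xyy: y matches y and ((x|x)((yy)|(yx))) matches xyy.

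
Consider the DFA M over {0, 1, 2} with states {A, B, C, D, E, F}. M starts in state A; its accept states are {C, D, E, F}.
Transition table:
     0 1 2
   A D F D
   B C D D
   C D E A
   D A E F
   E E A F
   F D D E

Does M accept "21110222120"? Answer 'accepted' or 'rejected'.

accepted

A --2--> D
D --1--> E
E --1--> A
A --1--> F
F --0--> D
D --2--> F
F --2--> E
E --2--> F
F --1--> D
D --2--> F
F --0--> D
End in state D, which is an accepting state.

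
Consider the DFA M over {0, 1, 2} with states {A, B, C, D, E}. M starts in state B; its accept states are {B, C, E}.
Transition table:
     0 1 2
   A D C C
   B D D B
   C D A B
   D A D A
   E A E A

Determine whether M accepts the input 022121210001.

B --0--> D
D --2--> A
A --2--> C
C --1--> A
A --2--> C
C --1--> A
A --2--> C
C --1--> A
A --0--> D
D --0--> A
A --0--> D
D --1--> D
End in state D, which is not an accepting state.

rejected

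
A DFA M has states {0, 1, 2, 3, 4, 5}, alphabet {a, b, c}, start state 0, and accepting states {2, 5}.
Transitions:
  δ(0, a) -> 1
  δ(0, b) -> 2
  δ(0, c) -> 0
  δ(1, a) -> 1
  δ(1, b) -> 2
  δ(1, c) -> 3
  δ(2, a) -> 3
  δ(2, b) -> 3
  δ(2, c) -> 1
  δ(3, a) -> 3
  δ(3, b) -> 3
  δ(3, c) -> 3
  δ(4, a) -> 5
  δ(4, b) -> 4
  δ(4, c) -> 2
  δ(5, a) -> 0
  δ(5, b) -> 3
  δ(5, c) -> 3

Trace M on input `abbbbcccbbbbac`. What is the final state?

3

0 --a--> 1
1 --b--> 2
2 --b--> 3
3 --b--> 3
3 --b--> 3
3 --c--> 3
3 --c--> 3
3 --c--> 3
3 --b--> 3
3 --b--> 3
3 --b--> 3
3 --b--> 3
3 --a--> 3
3 --c--> 3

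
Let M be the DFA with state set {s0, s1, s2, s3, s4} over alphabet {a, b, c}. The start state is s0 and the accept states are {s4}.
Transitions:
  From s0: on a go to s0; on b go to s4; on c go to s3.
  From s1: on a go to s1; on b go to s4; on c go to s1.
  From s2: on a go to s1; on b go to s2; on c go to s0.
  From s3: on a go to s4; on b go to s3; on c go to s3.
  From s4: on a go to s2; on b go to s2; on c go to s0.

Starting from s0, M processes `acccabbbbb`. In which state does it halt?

s0 --a--> s0
s0 --c--> s3
s3 --c--> s3
s3 --c--> s3
s3 --a--> s4
s4 --b--> s2
s2 --b--> s2
s2 --b--> s2
s2 --b--> s2
s2 --b--> s2

s2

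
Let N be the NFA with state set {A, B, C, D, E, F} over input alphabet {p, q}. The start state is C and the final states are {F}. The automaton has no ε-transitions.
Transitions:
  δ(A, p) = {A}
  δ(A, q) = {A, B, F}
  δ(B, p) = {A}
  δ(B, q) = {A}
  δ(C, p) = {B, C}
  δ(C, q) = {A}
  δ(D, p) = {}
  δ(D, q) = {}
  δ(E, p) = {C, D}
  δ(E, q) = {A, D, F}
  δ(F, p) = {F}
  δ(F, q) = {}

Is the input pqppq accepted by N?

Start: {C}
read p: {B, C}
read q: {A}
read p: {A}
read p: {A}
read q: {A, B, F}
Reachable ∩ accepting = {F} — nonempty.

accepted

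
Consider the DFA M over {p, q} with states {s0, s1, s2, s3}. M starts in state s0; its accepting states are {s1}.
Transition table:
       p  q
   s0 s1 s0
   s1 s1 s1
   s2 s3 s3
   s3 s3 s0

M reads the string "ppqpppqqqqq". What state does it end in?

s1

s0 --p--> s1
s1 --p--> s1
s1 --q--> s1
s1 --p--> s1
s1 --p--> s1
s1 --p--> s1
s1 --q--> s1
s1 --q--> s1
s1 --q--> s1
s1 --q--> s1
s1 --q--> s1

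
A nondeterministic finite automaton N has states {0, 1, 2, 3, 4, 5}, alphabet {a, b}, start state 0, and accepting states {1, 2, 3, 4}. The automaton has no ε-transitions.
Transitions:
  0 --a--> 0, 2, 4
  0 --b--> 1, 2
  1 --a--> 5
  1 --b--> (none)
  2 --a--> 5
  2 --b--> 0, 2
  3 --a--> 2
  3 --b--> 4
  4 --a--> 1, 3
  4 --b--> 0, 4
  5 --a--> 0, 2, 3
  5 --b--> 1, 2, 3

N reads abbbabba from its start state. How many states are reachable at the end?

Start: {0}
read a: {0, 2, 4}
read b: {0, 1, 2, 4}
read b: {0, 1, 2, 4}
read b: {0, 1, 2, 4}
read a: {0, 1, 2, 3, 4, 5}
read b: {0, 1, 2, 3, 4}
read b: {0, 1, 2, 4}
read a: {0, 1, 2, 3, 4, 5}
Final reachable set {0, 1, 2, 3, 4, 5} has 6 states.

6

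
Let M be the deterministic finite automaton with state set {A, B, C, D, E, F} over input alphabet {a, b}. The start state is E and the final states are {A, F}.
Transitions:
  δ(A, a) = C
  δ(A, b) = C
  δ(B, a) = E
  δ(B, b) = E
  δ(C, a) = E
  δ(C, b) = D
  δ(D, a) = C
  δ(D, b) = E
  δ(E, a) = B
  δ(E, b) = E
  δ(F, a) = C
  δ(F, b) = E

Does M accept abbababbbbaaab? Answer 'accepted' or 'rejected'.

rejected

E --a--> B
B --b--> E
E --b--> E
E --a--> B
B --b--> E
E --a--> B
B --b--> E
E --b--> E
E --b--> E
E --b--> E
E --a--> B
B --a--> E
E --a--> B
B --b--> E
End in state E, which is not an accepting state.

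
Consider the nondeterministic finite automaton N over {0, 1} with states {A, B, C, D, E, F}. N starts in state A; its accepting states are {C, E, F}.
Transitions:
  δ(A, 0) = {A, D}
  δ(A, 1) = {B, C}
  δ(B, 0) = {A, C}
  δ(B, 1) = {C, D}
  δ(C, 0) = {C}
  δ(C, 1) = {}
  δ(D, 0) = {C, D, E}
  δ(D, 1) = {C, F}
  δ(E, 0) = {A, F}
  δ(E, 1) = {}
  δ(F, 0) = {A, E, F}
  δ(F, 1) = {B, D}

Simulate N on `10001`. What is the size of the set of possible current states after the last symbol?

Start: {A}
read 1: {B, C}
read 0: {A, C}
read 0: {A, C, D}
read 0: {A, C, D, E}
read 1: {B, C, F}
Final reachable set {B, C, F} has 3 states.

3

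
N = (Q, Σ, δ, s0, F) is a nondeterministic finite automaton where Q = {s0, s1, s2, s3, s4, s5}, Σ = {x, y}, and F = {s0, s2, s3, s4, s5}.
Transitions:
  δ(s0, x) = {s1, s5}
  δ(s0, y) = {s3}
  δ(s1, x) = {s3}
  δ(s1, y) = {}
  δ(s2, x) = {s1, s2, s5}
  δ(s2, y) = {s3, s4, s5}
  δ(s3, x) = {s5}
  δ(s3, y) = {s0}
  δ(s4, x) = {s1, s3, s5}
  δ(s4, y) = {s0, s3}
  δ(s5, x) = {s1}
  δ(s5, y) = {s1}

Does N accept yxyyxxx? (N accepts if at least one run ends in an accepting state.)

rejected

Start: {s0}
read y: {s3}
read x: {s5}
read y: {s1}
read y: {}
The reachable set is empty and stays empty for the remaining 3 symbols.
Reachable ∩ accepting = {} — empty.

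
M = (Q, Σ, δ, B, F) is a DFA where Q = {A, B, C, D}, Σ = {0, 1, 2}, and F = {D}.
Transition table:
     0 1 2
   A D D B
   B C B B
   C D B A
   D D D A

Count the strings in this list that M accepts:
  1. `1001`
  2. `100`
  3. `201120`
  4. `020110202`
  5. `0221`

`1001`: accepted
`100`: accepted
`201120`: rejected
`020110202`: rejected
`0221`: rejected

2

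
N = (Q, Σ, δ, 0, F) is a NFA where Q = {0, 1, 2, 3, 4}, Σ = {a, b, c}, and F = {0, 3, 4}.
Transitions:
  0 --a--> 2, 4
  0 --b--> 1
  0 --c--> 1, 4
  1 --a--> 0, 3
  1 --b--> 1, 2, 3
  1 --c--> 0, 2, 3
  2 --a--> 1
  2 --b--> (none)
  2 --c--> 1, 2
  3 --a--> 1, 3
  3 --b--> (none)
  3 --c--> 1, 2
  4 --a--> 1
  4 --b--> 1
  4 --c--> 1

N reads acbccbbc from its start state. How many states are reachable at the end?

4

Start: {0}
read a: {2, 4}
read c: {1, 2}
read b: {1, 2, 3}
read c: {0, 1, 2, 3}
read c: {0, 1, 2, 3, 4}
read b: {1, 2, 3}
read b: {1, 2, 3}
read c: {0, 1, 2, 3}
Final reachable set {0, 1, 2, 3} has 4 states.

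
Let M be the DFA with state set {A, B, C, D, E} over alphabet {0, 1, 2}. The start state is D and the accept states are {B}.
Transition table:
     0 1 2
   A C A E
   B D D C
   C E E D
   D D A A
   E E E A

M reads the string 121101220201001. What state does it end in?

D --1--> A
A --2--> E
E --1--> E
E --1--> E
E --0--> E
E --1--> E
E --2--> A
A --2--> E
E --0--> E
E --2--> A
A --0--> C
C --1--> E
E --0--> E
E --0--> E
E --1--> E

E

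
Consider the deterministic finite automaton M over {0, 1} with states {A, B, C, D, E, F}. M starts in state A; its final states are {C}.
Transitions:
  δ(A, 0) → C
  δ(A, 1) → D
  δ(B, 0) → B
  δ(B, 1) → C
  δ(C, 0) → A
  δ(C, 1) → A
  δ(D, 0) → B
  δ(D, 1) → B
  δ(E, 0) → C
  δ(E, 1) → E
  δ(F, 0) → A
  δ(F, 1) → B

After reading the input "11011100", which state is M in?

B

A --1--> D
D --1--> B
B --0--> B
B --1--> C
C --1--> A
A --1--> D
D --0--> B
B --0--> B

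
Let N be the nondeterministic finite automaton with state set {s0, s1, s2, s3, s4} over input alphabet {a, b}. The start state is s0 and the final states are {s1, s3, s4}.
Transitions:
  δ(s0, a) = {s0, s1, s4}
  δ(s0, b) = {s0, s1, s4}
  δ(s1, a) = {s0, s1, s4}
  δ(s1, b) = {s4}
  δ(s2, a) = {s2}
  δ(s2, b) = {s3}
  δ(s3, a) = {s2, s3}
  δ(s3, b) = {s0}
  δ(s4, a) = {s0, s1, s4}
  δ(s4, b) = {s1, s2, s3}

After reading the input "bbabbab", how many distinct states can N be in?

Start: {s0}
read b: {s0, s1, s4}
read b: {s0, s1, s2, s3, s4}
read a: {s0, s1, s2, s3, s4}
read b: {s0, s1, s2, s3, s4}
read b: {s0, s1, s2, s3, s4}
read a: {s0, s1, s2, s3, s4}
read b: {s0, s1, s2, s3, s4}
Final reachable set {s0, s1, s2, s3, s4} has 5 states.

5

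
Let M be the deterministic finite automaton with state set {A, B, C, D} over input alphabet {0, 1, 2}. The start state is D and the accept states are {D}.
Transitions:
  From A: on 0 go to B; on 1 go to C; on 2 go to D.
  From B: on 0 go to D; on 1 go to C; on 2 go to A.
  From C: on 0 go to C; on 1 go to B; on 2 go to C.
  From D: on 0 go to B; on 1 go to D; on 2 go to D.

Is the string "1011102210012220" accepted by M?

D --1--> D
D --0--> B
B --1--> C
C --1--> B
B --1--> C
C --0--> C
C --2--> C
C --2--> C
C --1--> B
B --0--> D
D --0--> B
B --1--> C
C --2--> C
C --2--> C
C --2--> C
C --0--> C
End in state C, which is not an accepting state.

rejected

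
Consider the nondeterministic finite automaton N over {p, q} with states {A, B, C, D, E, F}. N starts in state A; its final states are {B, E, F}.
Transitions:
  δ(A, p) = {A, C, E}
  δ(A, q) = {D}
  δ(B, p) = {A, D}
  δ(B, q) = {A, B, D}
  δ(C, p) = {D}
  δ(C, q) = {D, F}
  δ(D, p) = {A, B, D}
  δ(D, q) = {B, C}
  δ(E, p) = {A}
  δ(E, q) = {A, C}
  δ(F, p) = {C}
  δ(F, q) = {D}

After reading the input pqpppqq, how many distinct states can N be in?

5

Start: {A}
read p: {A, C, E}
read q: {A, C, D, F}
read p: {A, B, C, D, E}
read p: {A, B, C, D, E}
read p: {A, B, C, D, E}
read q: {A, B, C, D, F}
read q: {A, B, C, D, F}
Final reachable set {A, B, C, D, F} has 5 states.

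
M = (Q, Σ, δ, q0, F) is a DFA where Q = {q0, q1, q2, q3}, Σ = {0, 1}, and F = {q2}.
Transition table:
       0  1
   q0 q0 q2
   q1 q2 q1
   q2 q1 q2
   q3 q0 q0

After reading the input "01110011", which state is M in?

q2

q0 --0--> q0
q0 --1--> q2
q2 --1--> q2
q2 --1--> q2
q2 --0--> q1
q1 --0--> q2
q2 --1--> q2
q2 --1--> q2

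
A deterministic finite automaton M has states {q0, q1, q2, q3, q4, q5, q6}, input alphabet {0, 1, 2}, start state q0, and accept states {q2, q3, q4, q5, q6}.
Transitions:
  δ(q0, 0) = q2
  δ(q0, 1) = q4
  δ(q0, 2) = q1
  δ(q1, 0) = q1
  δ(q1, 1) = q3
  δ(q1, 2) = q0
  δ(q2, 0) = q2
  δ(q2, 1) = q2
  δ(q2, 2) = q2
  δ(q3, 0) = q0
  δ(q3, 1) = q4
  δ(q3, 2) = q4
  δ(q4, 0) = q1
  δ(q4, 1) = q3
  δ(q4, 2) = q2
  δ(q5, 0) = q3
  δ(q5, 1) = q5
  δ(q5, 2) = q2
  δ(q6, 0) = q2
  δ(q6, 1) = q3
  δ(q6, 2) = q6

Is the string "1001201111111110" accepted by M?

q0 --1--> q4
q4 --0--> q1
q1 --0--> q1
q1 --1--> q3
q3 --2--> q4
q4 --0--> q1
q1 --1--> q3
q3 --1--> q4
q4 --1--> q3
q3 --1--> q4
q4 --1--> q3
q3 --1--> q4
q4 --1--> q3
q3 --1--> q4
q4 --1--> q3
q3 --0--> q0
End in state q0, which is not an accepting state.

rejected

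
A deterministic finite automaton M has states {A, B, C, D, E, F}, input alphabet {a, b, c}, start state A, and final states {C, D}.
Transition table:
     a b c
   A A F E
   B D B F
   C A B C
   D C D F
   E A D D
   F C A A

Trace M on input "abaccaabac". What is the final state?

C

A --a--> A
A --b--> F
F --a--> C
C --c--> C
C --c--> C
C --a--> A
A --a--> A
A --b--> F
F --a--> C
C --c--> C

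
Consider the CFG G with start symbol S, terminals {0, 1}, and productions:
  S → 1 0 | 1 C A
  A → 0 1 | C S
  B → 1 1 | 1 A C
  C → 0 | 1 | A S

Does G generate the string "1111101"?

S ⇒ 1CA ⇒ 11A ⇒ 11CS ⇒ 111S ⇒ 1111CA ⇒ 11111A ⇒ 1111101

yes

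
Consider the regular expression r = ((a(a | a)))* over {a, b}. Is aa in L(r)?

yes

Split into 1 piece aa; each matches (a(a|a)).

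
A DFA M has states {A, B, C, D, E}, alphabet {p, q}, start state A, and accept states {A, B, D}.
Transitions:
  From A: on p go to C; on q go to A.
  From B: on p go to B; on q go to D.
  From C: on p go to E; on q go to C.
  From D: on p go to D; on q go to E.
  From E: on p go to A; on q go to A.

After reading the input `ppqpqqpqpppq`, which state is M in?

A

A --p--> C
C --p--> E
E --q--> A
A --p--> C
C --q--> C
C --q--> C
C --p--> E
E --q--> A
A --p--> C
C --p--> E
E --p--> A
A --q--> A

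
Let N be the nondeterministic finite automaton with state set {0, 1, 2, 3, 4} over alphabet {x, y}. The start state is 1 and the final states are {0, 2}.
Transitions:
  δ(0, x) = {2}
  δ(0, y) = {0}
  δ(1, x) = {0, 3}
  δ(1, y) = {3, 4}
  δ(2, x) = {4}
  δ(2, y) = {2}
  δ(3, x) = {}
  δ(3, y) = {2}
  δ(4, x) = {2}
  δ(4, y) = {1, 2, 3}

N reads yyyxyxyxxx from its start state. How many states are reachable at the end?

Start: {1}
read y: {3, 4}
read y: {1, 2, 3}
read y: {2, 3, 4}
read x: {2, 4}
read y: {1, 2, 3}
read x: {0, 3, 4}
read y: {0, 1, 2, 3}
read x: {0, 2, 3, 4}
read x: {2, 4}
read x: {2, 4}
Final reachable set {2, 4} has 2 states.

2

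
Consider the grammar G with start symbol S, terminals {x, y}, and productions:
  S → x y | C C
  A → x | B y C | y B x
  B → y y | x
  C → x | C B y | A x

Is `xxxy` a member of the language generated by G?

yes

S ⇒ CC ⇒ xC ⇒ xCBy ⇒ xxBy ⇒ xxxy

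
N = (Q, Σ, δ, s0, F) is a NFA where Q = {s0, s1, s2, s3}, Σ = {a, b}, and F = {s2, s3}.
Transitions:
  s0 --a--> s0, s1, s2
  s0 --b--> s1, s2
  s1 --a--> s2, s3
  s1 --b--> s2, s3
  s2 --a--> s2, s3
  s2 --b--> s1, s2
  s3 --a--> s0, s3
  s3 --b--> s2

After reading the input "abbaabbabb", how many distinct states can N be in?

Start: {s0}
read a: {s0, s1, s2}
read b: {s1, s2, s3}
read b: {s1, s2, s3}
read a: {s0, s2, s3}
read a: {s0, s1, s2, s3}
read b: {s1, s2, s3}
read b: {s1, s2, s3}
read a: {s0, s2, s3}
read b: {s1, s2}
read b: {s1, s2, s3}
Final reachable set {s1, s2, s3} has 3 states.

3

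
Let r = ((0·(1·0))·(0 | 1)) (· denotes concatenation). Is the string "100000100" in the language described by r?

No split of 100000100 into u·v has (0·(1·0)) matching u and (0|1) matching v.

no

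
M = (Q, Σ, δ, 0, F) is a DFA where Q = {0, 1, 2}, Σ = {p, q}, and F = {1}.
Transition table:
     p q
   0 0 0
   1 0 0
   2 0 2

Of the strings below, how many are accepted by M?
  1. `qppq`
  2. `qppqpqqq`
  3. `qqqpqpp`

0

`qppq`: rejected
`qppqpqqq`: rejected
`qqqpqpp`: rejected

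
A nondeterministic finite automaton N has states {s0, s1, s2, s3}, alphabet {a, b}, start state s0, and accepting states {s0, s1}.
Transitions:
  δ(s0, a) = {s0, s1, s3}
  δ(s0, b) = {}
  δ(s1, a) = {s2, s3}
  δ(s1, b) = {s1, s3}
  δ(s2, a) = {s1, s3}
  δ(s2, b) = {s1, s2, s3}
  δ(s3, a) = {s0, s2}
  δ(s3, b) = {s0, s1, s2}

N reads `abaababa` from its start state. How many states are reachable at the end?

4

Start: {s0}
read a: {s0, s1, s3}
read b: {s0, s1, s2, s3}
read a: {s0, s1, s2, s3}
read a: {s0, s1, s2, s3}
read b: {s0, s1, s2, s3}
read a: {s0, s1, s2, s3}
read b: {s0, s1, s2, s3}
read a: {s0, s1, s2, s3}
Final reachable set {s0, s1, s2, s3} has 4 states.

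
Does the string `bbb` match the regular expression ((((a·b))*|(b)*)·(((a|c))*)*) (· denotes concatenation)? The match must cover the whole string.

yes

Split as bbb·ε: (((a·b))*|(b)*) matches bbb and (((a|c))*)* matches ε.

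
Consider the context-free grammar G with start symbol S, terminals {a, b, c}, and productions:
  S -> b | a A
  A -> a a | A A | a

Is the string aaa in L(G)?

S ⇒ aA ⇒ aaa

yes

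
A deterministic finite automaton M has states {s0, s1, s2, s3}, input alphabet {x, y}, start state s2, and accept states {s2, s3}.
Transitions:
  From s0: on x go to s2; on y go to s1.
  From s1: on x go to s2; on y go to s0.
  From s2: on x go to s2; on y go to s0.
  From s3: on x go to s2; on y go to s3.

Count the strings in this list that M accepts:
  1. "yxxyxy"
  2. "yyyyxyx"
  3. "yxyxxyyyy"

1

"yxxyxy": rejected
"yyyyxyx": accepted
"yxyxxyyyy": rejected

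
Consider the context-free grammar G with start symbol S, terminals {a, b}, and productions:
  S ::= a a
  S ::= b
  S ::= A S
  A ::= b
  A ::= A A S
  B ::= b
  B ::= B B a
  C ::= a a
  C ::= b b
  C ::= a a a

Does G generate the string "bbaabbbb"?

S ⇒ AS ⇒ AASS ⇒ AASASS ⇒ bASASS ⇒ bbSASS ⇒ bbaaASS ⇒ bbaabSS ⇒ bbaabASS ⇒ bbaabbSS ⇒ bbaabbbS ⇒ bbaabbbb

yes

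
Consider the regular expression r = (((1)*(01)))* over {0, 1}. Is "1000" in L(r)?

no

1000 cannot be split into zero or more pieces each matching ((1)*(01)).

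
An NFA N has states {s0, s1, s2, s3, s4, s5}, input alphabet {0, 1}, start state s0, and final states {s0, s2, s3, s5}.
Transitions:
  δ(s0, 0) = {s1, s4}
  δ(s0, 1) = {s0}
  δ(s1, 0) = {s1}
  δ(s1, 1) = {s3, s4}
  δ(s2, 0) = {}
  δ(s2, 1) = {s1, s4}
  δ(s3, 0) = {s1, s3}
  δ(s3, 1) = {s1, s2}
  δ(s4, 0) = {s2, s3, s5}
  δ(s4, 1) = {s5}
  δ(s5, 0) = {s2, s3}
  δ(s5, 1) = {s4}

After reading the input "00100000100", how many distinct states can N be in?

Start: {s0}
read 0: {s1, s4}
read 0: {s1, s2, s3, s5}
read 1: {s1, s2, s3, s4}
read 0: {s1, s2, s3, s5}
read 0: {s1, s2, s3}
read 0: {s1, s3}
read 0: {s1, s3}
read 0: {s1, s3}
read 1: {s1, s2, s3, s4}
read 0: {s1, s2, s3, s5}
read 0: {s1, s2, s3}
Final reachable set {s1, s2, s3} has 3 states.

3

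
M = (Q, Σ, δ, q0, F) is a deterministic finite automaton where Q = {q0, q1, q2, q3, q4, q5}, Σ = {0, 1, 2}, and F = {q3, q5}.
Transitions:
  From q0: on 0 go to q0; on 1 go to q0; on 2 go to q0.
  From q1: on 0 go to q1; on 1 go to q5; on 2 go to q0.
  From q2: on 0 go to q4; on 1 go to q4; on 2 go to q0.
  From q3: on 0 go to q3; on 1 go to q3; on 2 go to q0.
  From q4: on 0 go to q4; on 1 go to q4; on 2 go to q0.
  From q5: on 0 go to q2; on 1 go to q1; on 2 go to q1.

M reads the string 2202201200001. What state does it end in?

q0 --2--> q0
q0 --2--> q0
q0 --0--> q0
q0 --2--> q0
q0 --2--> q0
q0 --0--> q0
q0 --1--> q0
q0 --2--> q0
q0 --0--> q0
q0 --0--> q0
q0 --0--> q0
q0 --0--> q0
q0 --1--> q0

q0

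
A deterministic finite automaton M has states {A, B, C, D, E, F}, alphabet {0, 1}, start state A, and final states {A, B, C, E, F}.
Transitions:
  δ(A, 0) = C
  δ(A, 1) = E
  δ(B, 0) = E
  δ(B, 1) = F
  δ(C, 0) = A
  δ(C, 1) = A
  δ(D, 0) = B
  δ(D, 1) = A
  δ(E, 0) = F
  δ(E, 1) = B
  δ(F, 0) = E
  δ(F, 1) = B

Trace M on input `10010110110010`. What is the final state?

E

A --1--> E
E --0--> F
F --0--> E
E --1--> B
B --0--> E
E --1--> B
B --1--> F
F --0--> E
E --1--> B
B --1--> F
F --0--> E
E --0--> F
F --1--> B
B --0--> E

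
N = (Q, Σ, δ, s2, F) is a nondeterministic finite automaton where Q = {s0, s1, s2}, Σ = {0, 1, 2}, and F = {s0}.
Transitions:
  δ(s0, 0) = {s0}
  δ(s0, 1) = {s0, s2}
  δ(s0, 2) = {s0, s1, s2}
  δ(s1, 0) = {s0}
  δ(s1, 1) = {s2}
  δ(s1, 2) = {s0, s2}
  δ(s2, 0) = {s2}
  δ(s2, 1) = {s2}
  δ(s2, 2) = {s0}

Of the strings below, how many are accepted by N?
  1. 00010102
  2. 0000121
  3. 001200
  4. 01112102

4

00010102: accepted
0000121: accepted
001200: accepted
01112102: accepted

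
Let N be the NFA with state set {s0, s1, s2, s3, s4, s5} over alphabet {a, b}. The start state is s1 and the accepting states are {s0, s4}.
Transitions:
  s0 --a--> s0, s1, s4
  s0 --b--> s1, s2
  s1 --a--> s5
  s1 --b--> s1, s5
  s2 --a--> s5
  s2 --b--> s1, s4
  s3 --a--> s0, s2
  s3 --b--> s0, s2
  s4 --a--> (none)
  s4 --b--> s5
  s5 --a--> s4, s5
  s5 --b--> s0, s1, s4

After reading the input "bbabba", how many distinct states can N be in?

4

Start: {s1}
read b: {s1, s5}
read b: {s0, s1, s4, s5}
read a: {s0, s1, s4, s5}
read b: {s0, s1, s2, s4, s5}
read b: {s0, s1, s2, s4, s5}
read a: {s0, s1, s4, s5}
Final reachable set {s0, s1, s4, s5} has 4 states.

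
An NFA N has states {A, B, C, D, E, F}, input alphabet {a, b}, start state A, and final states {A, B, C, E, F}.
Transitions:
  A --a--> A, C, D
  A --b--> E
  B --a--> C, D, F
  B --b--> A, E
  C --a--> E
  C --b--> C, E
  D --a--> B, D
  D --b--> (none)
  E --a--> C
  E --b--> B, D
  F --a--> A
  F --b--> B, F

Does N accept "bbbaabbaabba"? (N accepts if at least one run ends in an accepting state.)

Start: {A}
read b: {E}
read b: {B, D}
read b: {A, E}
read a: {A, C, D}
read a: {A, B, C, D, E}
read b: {A, B, C, D, E}
read b: {A, B, C, D, E}
read a: {A, B, C, D, E, F}
read a: {A, B, C, D, E, F}
read b: {A, B, C, D, E, F}
read b: {A, B, C, D, E, F}
read a: {A, B, C, D, E, F}
Reachable ∩ accepting = {A, B, C, E, F} — nonempty.

accepted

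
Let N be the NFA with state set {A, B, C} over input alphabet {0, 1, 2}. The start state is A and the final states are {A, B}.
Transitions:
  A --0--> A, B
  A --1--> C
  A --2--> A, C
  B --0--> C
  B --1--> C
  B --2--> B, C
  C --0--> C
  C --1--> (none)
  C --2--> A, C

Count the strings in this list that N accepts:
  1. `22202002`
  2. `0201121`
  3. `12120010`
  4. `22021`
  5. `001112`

1

`22202002`: accepted
`0201121`: rejected
`12120010`: rejected
`22021`: rejected
`001112`: rejected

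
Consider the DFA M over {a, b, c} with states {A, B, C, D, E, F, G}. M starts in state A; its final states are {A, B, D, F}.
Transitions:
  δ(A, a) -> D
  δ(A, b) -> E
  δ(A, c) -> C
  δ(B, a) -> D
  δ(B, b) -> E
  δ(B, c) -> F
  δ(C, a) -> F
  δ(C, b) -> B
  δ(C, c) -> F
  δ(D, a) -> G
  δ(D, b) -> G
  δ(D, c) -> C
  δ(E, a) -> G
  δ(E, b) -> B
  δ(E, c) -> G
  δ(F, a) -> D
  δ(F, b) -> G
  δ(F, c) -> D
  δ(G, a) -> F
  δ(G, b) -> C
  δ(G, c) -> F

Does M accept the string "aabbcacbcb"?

rejected

A --a--> D
D --a--> G
G --b--> C
C --b--> B
B --c--> F
F --a--> D
D --c--> C
C --b--> B
B --c--> F
F --b--> G
End in state G, which is not an accepting state.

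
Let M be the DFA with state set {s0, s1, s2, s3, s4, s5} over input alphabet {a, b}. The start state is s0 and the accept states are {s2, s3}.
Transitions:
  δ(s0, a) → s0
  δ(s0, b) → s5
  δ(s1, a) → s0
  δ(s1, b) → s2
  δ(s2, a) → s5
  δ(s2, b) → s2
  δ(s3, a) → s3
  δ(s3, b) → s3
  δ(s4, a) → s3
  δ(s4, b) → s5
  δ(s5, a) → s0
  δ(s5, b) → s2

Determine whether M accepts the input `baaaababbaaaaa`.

s0 --b--> s5
s5 --a--> s0
s0 --a--> s0
s0 --a--> s0
s0 --a--> s0
s0 --b--> s5
s5 --a--> s0
s0 --b--> s5
s5 --b--> s2
s2 --a--> s5
s5 --a--> s0
s0 --a--> s0
s0 --a--> s0
s0 --a--> s0
End in state s0, which is not an accepting state.

rejected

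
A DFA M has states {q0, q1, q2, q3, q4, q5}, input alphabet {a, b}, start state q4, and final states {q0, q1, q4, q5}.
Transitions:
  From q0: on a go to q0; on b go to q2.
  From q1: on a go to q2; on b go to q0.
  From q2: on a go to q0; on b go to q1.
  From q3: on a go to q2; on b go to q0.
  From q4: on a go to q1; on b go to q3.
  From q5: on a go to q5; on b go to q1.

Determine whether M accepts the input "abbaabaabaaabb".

q4 --a--> q1
q1 --b--> q0
q0 --b--> q2
q2 --a--> q0
q0 --a--> q0
q0 --b--> q2
q2 --a--> q0
q0 --a--> q0
q0 --b--> q2
q2 --a--> q0
q0 --a--> q0
q0 --a--> q0
q0 --b--> q2
q2 --b--> q1
End in state q1, which is an accepting state.

accepted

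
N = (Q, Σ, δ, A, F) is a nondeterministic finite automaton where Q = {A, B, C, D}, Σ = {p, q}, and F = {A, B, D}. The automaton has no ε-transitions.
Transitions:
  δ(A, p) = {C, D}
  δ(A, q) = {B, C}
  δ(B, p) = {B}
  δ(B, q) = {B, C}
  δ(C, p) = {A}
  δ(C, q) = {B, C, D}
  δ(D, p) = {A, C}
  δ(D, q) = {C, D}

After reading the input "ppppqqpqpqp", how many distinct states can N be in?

Start: {A}
read p: {C, D}
read p: {A, C}
read p: {A, C, D}
read p: {A, C, D}
read q: {B, C, D}
read q: {B, C, D}
read p: {A, B, C}
read q: {B, C, D}
read p: {A, B, C}
read q: {B, C, D}
read p: {A, B, C}
Final reachable set {A, B, C} has 3 states.

3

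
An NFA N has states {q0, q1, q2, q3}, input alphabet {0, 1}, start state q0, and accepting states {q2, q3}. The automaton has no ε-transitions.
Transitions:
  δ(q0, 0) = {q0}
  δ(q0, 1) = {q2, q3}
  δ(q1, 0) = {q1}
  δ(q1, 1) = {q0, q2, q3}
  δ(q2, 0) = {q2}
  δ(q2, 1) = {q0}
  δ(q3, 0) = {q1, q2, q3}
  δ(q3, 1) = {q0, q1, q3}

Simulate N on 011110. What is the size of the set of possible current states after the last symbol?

4

Start: {q0}
read 0: {q0}
read 1: {q2, q3}
read 1: {q0, q1, q3}
read 1: {q0, q1, q2, q3}
read 1: {q0, q1, q2, q3}
read 0: {q0, q1, q2, q3}
Final reachable set {q0, q1, q2, q3} has 4 states.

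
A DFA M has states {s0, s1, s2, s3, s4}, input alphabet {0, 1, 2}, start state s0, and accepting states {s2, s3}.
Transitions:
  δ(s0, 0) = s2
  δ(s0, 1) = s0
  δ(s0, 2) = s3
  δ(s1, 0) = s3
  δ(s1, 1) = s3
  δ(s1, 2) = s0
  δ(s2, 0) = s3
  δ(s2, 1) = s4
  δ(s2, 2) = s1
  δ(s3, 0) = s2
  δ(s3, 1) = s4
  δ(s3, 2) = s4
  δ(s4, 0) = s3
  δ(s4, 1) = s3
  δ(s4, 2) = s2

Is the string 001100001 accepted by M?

rejected

s0 --0--> s2
s2 --0--> s3
s3 --1--> s4
s4 --1--> s3
s3 --0--> s2
s2 --0--> s3
s3 --0--> s2
s2 --0--> s3
s3 --1--> s4
End in state s4, which is not an accepting state.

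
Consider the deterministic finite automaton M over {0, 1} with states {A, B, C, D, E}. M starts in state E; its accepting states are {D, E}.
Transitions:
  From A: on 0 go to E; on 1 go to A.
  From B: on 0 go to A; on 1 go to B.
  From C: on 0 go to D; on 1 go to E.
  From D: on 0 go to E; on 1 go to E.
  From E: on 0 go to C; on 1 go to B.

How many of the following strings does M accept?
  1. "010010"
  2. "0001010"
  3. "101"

1

"010010": rejected
"0001010": accepted
"101": rejected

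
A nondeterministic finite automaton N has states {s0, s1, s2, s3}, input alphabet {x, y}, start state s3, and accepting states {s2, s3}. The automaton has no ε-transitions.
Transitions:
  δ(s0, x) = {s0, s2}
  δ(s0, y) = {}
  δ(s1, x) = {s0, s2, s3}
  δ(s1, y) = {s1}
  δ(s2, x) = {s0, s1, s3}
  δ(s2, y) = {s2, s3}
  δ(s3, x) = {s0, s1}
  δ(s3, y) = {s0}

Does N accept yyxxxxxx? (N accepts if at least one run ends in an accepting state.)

Start: {s3}
read y: {s0}
read y: {}
The reachable set is empty and stays empty for the remaining 6 symbols.
Reachable ∩ accepting = {} — empty.

rejected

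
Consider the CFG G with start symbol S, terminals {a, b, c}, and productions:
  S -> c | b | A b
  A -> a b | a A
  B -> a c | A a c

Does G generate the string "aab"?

no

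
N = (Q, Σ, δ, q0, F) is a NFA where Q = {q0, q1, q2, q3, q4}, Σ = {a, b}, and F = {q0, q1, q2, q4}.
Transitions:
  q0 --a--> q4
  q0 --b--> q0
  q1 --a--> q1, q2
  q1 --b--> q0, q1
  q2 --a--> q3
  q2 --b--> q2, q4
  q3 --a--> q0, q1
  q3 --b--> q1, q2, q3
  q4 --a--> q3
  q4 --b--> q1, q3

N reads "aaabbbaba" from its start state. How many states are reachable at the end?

Start: {q0}
read a: {q4}
read a: {q3}
read a: {q0, q1}
read b: {q0, q1}
read b: {q0, q1}
read b: {q0, q1}
read a: {q1, q2, q4}
read b: {q0, q1, q2, q3, q4}
read a: {q0, q1, q2, q3, q4}
Final reachable set {q0, q1, q2, q3, q4} has 5 states.

5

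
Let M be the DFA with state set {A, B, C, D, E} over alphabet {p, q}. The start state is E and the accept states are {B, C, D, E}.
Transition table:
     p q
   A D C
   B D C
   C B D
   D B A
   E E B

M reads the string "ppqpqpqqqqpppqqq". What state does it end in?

E --p--> E
E --p--> E
E --q--> B
B --p--> D
D --q--> A
A --p--> D
D --q--> A
A --q--> C
C --q--> D
D --q--> A
A --p--> D
D --p--> B
B --p--> D
D --q--> A
A --q--> C
C --q--> D

D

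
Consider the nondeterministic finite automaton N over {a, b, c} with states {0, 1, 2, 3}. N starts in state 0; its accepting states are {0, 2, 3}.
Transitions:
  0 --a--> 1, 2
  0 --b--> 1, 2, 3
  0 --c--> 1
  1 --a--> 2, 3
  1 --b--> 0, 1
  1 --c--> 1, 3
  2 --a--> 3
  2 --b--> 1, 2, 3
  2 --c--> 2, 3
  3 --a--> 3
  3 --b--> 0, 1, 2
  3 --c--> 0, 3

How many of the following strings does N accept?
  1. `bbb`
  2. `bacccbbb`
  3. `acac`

`bbb`: accepted
`bacccbbb`: accepted
`acac`: accepted

3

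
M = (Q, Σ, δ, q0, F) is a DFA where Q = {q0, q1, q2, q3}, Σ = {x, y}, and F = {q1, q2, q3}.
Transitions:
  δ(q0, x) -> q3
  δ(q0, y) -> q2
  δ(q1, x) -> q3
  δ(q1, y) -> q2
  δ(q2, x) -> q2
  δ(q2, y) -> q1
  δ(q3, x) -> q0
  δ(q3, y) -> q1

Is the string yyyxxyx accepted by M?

q0 --y--> q2
q2 --y--> q1
q1 --y--> q2
q2 --x--> q2
q2 --x--> q2
q2 --y--> q1
q1 --x--> q3
End in state q3, which is an accepting state.

accepted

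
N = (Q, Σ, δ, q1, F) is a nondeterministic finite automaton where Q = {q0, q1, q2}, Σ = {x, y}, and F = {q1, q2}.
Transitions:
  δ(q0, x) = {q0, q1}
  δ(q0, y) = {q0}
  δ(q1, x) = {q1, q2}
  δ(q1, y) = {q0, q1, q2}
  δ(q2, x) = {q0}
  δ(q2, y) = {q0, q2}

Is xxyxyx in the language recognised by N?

accepted

Start: {q1}
read x: {q1, q2}
read x: {q0, q1, q2}
read y: {q0, q1, q2}
read x: {q0, q1, q2}
read y: {q0, q1, q2}
read x: {q0, q1, q2}
Reachable ∩ accepting = {q1, q2} — nonempty.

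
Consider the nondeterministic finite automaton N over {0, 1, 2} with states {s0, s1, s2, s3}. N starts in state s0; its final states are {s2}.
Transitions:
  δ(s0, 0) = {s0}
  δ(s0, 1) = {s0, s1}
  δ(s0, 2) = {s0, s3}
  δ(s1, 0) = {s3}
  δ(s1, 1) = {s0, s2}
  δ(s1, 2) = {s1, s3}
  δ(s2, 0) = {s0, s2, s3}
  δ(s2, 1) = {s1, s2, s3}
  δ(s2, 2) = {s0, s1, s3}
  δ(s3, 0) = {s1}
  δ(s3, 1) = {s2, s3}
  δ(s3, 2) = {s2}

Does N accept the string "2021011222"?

accepted

Start: {s0}
read 2: {s0, s3}
read 0: {s0, s1}
read 2: {s0, s1, s3}
read 1: {s0, s1, s2, s3}
read 0: {s0, s1, s2, s3}
read 1: {s0, s1, s2, s3}
read 1: {s0, s1, s2, s3}
read 2: {s0, s1, s2, s3}
read 2: {s0, s1, s2, s3}
read 2: {s0, s1, s2, s3}
Reachable ∩ accepting = {s2} — nonempty.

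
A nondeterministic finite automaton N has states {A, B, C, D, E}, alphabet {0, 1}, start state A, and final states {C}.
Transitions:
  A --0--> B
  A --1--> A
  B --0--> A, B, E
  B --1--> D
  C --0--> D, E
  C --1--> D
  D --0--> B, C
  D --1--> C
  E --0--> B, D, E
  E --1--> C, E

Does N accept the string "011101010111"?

rejected

Start: {A}
read 0: {B}
read 1: {D}
read 1: {C}
read 1: {D}
read 0: {B, C}
read 1: {D}
read 0: {B, C}
read 1: {D}
read 0: {B, C}
read 1: {D}
read 1: {C}
read 1: {D}
Reachable ∩ accepting = {} — empty.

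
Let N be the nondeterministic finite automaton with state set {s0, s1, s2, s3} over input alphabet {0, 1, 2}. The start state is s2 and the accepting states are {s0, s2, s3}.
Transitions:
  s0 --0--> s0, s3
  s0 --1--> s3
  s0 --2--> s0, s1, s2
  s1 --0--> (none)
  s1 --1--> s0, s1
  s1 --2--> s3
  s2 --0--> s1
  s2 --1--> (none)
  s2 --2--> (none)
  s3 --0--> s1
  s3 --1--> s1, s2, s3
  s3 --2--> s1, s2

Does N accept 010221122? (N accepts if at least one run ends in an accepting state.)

accepted

Start: {s2}
read 0: {s1}
read 1: {s0, s1}
read 0: {s0, s3}
read 2: {s0, s1, s2}
read 2: {s0, s1, s2, s3}
read 1: {s0, s1, s2, s3}
read 1: {s0, s1, s2, s3}
read 2: {s0, s1, s2, s3}
read 2: {s0, s1, s2, s3}
Reachable ∩ accepting = {s0, s2, s3} — nonempty.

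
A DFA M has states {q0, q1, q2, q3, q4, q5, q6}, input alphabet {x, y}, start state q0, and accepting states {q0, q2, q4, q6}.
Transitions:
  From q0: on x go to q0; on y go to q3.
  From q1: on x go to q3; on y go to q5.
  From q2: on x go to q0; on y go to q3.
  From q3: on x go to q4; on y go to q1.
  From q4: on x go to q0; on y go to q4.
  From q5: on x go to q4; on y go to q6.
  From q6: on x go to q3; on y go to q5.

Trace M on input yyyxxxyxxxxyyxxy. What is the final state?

q4

q0 --y--> q3
q3 --y--> q1
q1 --y--> q5
q5 --x--> q4
q4 --x--> q0
q0 --x--> q0
q0 --y--> q3
q3 --x--> q4
q4 --x--> q0
q0 --x--> q0
q0 --x--> q0
q0 --y--> q3
q3 --y--> q1
q1 --x--> q3
q3 --x--> q4
q4 --y--> q4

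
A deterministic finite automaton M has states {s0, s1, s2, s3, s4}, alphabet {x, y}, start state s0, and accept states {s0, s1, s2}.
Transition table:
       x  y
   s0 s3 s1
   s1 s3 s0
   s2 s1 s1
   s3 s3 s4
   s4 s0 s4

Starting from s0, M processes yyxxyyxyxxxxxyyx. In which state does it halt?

s0 --y--> s1
s1 --y--> s0
s0 --x--> s3
s3 --x--> s3
s3 --y--> s4
s4 --y--> s4
s4 --x--> s0
s0 --y--> s1
s1 --x--> s3
s3 --x--> s3
s3 --x--> s3
s3 --x--> s3
s3 --x--> s3
s3 --y--> s4
s4 --y--> s4
s4 --x--> s0

s0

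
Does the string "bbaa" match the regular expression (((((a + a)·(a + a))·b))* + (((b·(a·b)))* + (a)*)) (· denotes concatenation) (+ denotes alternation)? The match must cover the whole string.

no

Neither ((((a+a)·(a+a))·b))* nor (((b·(a·b)))*+(a)*) matches bbaa.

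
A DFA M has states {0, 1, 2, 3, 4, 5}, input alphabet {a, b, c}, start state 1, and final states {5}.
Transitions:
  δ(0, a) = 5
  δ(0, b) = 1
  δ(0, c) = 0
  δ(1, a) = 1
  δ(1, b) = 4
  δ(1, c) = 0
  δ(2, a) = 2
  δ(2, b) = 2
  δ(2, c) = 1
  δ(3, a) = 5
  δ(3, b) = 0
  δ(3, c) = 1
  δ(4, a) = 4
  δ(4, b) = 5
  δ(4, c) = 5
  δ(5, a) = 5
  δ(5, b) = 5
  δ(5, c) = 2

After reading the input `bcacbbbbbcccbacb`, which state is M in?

1

1 --b--> 4
4 --c--> 5
5 --a--> 5
5 --c--> 2
2 --b--> 2
2 --b--> 2
2 --b--> 2
2 --b--> 2
2 --b--> 2
2 --c--> 1
1 --c--> 0
0 --c--> 0
0 --b--> 1
1 --a--> 1
1 --c--> 0
0 --b--> 1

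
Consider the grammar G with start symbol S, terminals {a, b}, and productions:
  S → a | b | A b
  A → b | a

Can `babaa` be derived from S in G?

no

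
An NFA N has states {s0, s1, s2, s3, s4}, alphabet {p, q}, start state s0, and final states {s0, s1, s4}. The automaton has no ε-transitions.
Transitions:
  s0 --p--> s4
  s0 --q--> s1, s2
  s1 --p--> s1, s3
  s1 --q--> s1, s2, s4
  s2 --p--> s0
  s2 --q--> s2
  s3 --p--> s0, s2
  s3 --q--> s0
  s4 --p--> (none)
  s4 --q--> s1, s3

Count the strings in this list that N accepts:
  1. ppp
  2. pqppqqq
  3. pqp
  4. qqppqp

3

ppp: rejected
pqppqqq: accepted
pqp: accepted
qqppqp: accepted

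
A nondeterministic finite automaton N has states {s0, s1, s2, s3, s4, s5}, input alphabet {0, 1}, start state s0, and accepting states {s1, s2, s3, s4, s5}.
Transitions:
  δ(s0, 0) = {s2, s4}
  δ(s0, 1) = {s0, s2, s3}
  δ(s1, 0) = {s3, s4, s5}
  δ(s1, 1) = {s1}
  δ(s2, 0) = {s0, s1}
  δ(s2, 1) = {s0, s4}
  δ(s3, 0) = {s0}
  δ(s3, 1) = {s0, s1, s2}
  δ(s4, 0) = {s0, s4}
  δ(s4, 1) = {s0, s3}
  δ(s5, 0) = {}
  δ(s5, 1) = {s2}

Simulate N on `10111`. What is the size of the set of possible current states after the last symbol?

5

Start: {s0}
read 1: {s0, s2, s3}
read 0: {s0, s1, s2, s4}
read 1: {s0, s1, s2, s3, s4}
read 1: {s0, s1, s2, s3, s4}
read 1: {s0, s1, s2, s3, s4}
Final reachable set {s0, s1, s2, s3, s4} has 5 states.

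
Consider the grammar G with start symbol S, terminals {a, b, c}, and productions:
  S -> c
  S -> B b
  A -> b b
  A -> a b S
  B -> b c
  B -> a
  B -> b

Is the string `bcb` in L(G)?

S ⇒ Bb ⇒ bcb

yes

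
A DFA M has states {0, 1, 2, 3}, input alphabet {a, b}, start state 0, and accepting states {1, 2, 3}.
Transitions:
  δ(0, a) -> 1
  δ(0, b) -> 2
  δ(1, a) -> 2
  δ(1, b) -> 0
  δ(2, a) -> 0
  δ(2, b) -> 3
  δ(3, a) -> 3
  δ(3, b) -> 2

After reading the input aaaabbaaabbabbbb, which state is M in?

3

0 --a--> 1
1 --a--> 2
2 --a--> 0
0 --a--> 1
1 --b--> 0
0 --b--> 2
2 --a--> 0
0 --a--> 1
1 --a--> 2
2 --b--> 3
3 --b--> 2
2 --a--> 0
0 --b--> 2
2 --b--> 3
3 --b--> 2
2 --b--> 3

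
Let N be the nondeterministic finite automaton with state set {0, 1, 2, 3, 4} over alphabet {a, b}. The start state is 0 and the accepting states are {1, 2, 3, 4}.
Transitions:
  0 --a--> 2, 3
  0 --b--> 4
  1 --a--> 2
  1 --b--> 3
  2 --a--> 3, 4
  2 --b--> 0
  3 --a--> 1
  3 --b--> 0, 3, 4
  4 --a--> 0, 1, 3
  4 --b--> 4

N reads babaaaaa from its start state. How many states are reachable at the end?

5

Start: {0}
read b: {4}
read a: {0, 1, 3}
read b: {0, 3, 4}
read a: {0, 1, 2, 3}
read a: {1, 2, 3, 4}
read a: {0, 1, 2, 3, 4}
read a: {0, 1, 2, 3, 4}
read a: {0, 1, 2, 3, 4}
Final reachable set {0, 1, 2, 3, 4} has 5 states.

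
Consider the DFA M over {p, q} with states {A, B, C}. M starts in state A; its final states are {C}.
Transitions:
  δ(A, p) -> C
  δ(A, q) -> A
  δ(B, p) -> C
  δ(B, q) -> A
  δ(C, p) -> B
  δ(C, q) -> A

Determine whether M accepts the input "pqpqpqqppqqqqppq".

A --p--> C
C --q--> A
A --p--> C
C --q--> A
A --p--> C
C --q--> A
A --q--> A
A --p--> C
C --p--> B
B --q--> A
A --q--> A
A --q--> A
A --q--> A
A --p--> C
C --p--> B
B --q--> A
End in state A, which is not an accepting state.

rejected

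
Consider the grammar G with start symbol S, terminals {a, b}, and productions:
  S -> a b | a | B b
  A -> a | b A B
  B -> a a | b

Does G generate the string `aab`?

yes

S ⇒ Bb ⇒ aab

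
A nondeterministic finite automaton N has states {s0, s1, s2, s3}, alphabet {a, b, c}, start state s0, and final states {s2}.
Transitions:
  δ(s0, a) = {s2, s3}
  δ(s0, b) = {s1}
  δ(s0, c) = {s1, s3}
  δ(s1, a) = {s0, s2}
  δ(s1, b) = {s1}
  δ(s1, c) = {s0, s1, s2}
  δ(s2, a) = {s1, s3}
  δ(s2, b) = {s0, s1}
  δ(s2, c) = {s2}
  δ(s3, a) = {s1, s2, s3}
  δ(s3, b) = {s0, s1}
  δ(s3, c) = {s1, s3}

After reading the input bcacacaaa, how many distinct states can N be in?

4

Start: {s0}
read b: {s1}
read c: {s0, s1, s2}
read a: {s0, s1, s2, s3}
read c: {s0, s1, s2, s3}
read a: {s0, s1, s2, s3}
read c: {s0, s1, s2, s3}
read a: {s0, s1, s2, s3}
read a: {s0, s1, s2, s3}
read a: {s0, s1, s2, s3}
Final reachable set {s0, s1, s2, s3} has 4 states.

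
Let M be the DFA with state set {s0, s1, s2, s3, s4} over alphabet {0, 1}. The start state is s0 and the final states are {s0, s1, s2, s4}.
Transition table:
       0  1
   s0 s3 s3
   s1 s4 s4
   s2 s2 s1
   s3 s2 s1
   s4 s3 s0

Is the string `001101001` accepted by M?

accepted

s0 --0--> s3
s3 --0--> s2
s2 --1--> s1
s1 --1--> s4
s4 --0--> s3
s3 --1--> s1
s1 --0--> s4
s4 --0--> s3
s3 --1--> s1
End in state s1, which is an accepting state.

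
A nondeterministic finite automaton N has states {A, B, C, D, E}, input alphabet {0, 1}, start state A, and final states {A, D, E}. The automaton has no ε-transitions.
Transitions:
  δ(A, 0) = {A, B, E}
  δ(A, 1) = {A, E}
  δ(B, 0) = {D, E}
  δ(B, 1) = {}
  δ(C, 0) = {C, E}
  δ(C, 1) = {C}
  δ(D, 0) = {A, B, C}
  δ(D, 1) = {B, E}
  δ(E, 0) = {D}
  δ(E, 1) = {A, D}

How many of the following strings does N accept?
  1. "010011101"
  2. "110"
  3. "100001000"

"010011101": accepted
"110": accepted
"100001000": accepted

3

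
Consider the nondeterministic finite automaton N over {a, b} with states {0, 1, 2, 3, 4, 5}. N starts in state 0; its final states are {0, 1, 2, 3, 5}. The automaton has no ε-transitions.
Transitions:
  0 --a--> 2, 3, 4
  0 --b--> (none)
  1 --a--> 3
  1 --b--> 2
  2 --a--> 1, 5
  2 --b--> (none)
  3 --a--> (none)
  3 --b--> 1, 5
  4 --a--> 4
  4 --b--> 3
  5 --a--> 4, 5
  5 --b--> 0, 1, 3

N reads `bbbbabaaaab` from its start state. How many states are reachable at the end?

0

Start: {0}
read b: {}
The reachable set is empty and stays empty for the remaining 10 symbols.
Final reachable set {} has 0 states.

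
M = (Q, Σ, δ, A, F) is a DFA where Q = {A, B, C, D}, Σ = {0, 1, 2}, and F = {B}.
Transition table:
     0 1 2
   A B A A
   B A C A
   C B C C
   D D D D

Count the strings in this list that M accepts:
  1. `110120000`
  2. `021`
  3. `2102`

0

`110120000`: rejected
`021`: rejected
`2102`: rejected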